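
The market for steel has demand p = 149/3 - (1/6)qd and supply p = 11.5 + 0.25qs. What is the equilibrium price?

p* = 34.4

Set the two price expressions equal: 149/3 - (1/6)q = 11.5 + 0.25q.
229/6 = (5/12)q, so q* = 91.6.
p* = 149/3 − (1/6)(91.6) = 34.4.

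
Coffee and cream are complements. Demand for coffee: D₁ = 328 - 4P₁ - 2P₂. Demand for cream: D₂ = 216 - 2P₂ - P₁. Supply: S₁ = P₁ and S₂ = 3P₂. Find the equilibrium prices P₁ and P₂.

Market 1: 328 - 4P₁ - 2P₂ = P₁ → 5P₁ + 2P₂ = 328.
Market 2: 5P₂ + P₁ = 216.
Eliminating P₂: 5×(1) − 2×(2) gives 23P₁ = 1208, so P₁ = 1208/23.
Back-substitute into (2): P₂ = (216 − 1×1208/23) / 5 = 752/23.

P₁ = 1208/23, P₂ = 752/23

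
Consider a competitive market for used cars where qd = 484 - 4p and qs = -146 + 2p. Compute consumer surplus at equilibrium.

Equilibrium: 484 - 4p = -146 + 2p gives p* = 105, q* = 64.
Demand choke price (qd = 0): p = 121.
CS = ½(121 − 105)(64) = 512.

Consumer surplus = 512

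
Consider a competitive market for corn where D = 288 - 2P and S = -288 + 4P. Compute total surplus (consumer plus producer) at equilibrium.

Total surplus = 3456

Equilibrium: 288 - 2P = -288 + 4P gives P* = 96, Q* = 96.
Demand choke price: P = 144; supply starts at P = 72.
CS = ½(144 − 96)(96) = 2304; PS = ½(96 − 72)(96) = 1152.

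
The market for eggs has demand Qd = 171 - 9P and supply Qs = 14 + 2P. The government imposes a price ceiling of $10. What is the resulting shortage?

Equilibrium price would be P* = 157/11, so the ceiling at 10 binds.
At P = 10: Qd = 171 − 9(10) = 81, Qs = 14 + 2(10) = 34.
Shortage = 81 − 34 = 47.

Shortage = 47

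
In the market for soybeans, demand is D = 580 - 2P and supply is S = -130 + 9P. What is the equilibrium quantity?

Q* = 4960/11

Set D = S: 580 - 2P = -130 + 9P.
710 = 11P, so P* = 710/11.
Q* = 580 − 2(710/11) = 4960/11.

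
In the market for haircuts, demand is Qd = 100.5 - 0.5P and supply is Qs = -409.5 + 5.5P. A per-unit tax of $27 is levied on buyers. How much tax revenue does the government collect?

Tax revenue = 1231.875

Pre-tax equilibrium: P* = 85, Q* = 58.
Tax on buyers shifts demand to Qd = 100.5 − 0.5(P + 27) = 87 - 0.5P.
87 - 0.5P = -409.5 + 5.5P gives seller price Ps = 82.75; buyers pay Pb = 82.75 + 27 = 109.75.
New quantity: Q = 100.5 − 0.5(109.75) = 45.625.
Revenue = 27 × 45.625 = 1231.875.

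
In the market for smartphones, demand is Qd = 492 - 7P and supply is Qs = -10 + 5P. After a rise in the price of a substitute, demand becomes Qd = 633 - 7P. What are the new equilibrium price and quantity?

Original equilibrium: P* = 251/6, Q* = 1195/6.
New equilibrium: 633 - 7P = -10 + 5P, so 643 = 12P and P' = 643/12; Q' = 633 − 7(643/12) = 3095/12.

P' = 643/12, Q' = 3095/12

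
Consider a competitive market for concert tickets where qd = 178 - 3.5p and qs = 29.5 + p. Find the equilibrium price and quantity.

p* = 33, q* = 62.5

Set qd = qs: 178 - 3.5p = 29.5 + p.
148.5 = 4.5p, so p* = 33.
q* = 178 − 3.5(33) = 62.5.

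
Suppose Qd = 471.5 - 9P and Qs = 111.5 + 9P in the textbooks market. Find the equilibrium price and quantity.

P* = 20, Q* = 291.5

Set Qd = Qs: 471.5 - 9P = 111.5 + 9P.
360 = 18P, so P* = 20.
Q* = 471.5 − 9(20) = 291.5.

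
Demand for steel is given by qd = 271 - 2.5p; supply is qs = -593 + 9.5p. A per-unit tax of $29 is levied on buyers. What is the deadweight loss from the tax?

Deadweight loss = 79895/96

Pre-tax equilibrium: p* = 72, q* = 91.
Tax on buyers shifts demand to qd = 271 − 2.5(p + 29) = 198.5 - 2.5p.
198.5 - 2.5p = -593 + 9.5p gives seller price ps = 1583/24; buyers pay pb = 1583/24 + 29 = 2279/24.
New quantity: q = 271 − 2.5(2279/24) = 1613/48.
DWL = ½ × 29 × (91 − 1613/48) = 79895/96.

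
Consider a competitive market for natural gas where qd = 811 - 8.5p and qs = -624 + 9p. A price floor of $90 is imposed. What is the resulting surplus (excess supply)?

Equilibrium price would be p* = 82, so the floor at 90 binds.
At p = 90: qd = 46, qs = 186.
Surplus = 186 − 46 = 140.

Surplus = 140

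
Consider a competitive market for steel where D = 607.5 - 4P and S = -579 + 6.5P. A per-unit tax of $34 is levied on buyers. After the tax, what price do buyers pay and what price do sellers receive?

Buyers pay 2815/21, sellers receive 2101/21

Pre-tax equilibrium: P* = 113, Q* = 155.5.
Tax on buyers shifts demand to D = 607.5 − 4(P + 34) = 471.5 - 4P.
471.5 - 4P = -579 + 6.5P gives seller price Ps = 2101/21; buyers pay Pb = 2101/21 + 34 = 2815/21.
New quantity: Q = 607.5 − 4(2815/21) = 2995/42.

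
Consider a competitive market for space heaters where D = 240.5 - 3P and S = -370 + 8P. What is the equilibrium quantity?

Set D = S: 240.5 - 3P = -370 + 8P.
610.5 = 11P, so P* = 55.5.
Q* = 240.5 − 3(55.5) = 74.

Q* = 74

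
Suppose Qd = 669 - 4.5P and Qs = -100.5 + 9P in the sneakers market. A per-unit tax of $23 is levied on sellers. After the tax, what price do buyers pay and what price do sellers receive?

Buyers pay 217/3, sellers receive 148/3

Pre-tax equilibrium: P* = 57, Q* = 412.5.
Tax on sellers shifts supply to Qs = -100.5 + 9(P − 23) = -307.5 + 9P.
669 - 4.5P = -307.5 + 9P gives buyer price Pb = 217/3; sellers receive Ps = 217/3 − 23 = 148/3.
New quantity: Q = 669 − 4.5(217/3) = 343.5.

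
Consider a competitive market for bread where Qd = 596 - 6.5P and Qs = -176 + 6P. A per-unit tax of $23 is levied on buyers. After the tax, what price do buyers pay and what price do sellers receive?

Pre-tax equilibrium: P* = 61.76, Q* = 194.56.
Tax on buyers shifts demand to Qd = 596 − 6.5(P + 23) = 446.5 - 6.5P.
446.5 - 6.5P = -176 + 6P gives seller price Ps = 49.8; buyers pay Pb = 49.8 + 23 = 72.8.
New quantity: Q = 596 − 6.5(72.8) = 122.8.

Buyers pay $72.8, sellers receive $49.8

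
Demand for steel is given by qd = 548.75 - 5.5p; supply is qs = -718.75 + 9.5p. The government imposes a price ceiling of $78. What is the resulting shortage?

Shortage = 97.5

Equilibrium price would be p* = 84.5, so the ceiling at 78 binds.
At p = 78: qd = 548.75 − 5.5(78) = 119.75, qs = -718.75 + 9.5(78) = 22.25.
Shortage = 119.75 − 22.25 = 97.5.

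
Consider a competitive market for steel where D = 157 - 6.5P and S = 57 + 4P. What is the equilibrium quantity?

Q* = 1997/21

Set D = S: 157 - 6.5P = 57 + 4P.
100 = 10.5P, so P* = 200/21.
Q* = 157 − 6.5(200/21) = 1997/21.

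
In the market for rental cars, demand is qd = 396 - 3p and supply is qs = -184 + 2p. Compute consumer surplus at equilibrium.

Equilibrium: 396 - 3p = -184 + 2p gives p* = 116, q* = 48.
Demand choke price (qd = 0): p = 132.
CS = ½(132 − 116)(48) = 384.

Consumer surplus = 384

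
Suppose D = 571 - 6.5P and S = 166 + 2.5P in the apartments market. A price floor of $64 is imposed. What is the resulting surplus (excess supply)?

Equilibrium price would be P* = 45, so the floor at 64 binds.
At P = 64: D = 155, S = 326.
Surplus = 326 − 155 = 171.

Surplus = 171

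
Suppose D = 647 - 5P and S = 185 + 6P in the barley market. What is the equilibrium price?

P* = 42

Set D = S: 647 - 5P = 185 + 6P.
462 = 11P, so P* = 42.
Q* = 647 − 5(42) = 437.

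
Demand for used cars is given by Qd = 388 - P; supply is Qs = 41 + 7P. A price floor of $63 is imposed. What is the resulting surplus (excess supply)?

Equilibrium price would be P* = 43.375, so the floor at 63 binds.
At P = 63: Qd = 325, Qs = 482.
Surplus = 482 − 325 = 157.

Surplus = 157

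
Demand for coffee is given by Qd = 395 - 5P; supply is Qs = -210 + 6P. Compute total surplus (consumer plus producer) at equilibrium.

Total surplus = 2640

Equilibrium: 395 - 5P = -210 + 6P gives P* = 55, Q* = 120.
Demand choke price: P = 79; supply starts at P = 35.
CS = ½(79 − 55)(120) = 1440; PS = ½(55 − 35)(120) = 1200.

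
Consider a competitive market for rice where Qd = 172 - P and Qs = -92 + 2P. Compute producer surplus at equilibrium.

Producer surplus = 1764

Equilibrium: 172 - P = -92 + 2P gives P* = 88, Q* = 84.
Supply starts at P = 46 (where Qs = 0).
PS = ½(88 − 46)(84) = 1764.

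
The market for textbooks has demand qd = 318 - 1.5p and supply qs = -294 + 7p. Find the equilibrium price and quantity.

Set qd = qs: 318 - 1.5p = -294 + 7p.
612 = 8.5p, so p* = 72.
q* = 318 − 1.5(72) = 210.

p* = 72, q* = 210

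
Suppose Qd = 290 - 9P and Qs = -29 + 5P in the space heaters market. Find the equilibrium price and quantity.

Set Qd = Qs: 290 - 9P = -29 + 5P.
319 = 14P, so P* = 319/14.
Q* = 290 − 9(319/14) = 1189/14.

P* = 319/14, Q* = 1189/14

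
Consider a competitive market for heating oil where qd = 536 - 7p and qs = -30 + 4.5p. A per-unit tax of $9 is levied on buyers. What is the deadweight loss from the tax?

Deadweight loss = 5103/46

Pre-tax equilibrium: p* = 1132/23, q* = 4404/23.
Tax on buyers shifts demand to qd = 536 − 7(p + 9) = 473 - 7p.
473 - 7p = -30 + 4.5p gives seller price ps = 1006/23; buyers pay pb = 1006/23 + 9 = 1213/23.
New quantity: q = 536 − 7(1213/23) = 3837/23.
DWL = ½ × 9 × (4404/23 − 3837/23) = 5103/46.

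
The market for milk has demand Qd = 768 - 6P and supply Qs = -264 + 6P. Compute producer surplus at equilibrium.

Producer surplus = 5292

Equilibrium: 768 - 6P = -264 + 6P gives P* = 86, Q* = 252.
Supply starts at P = 44 (where Qs = 0).
PS = ½(86 − 44)(252) = 5292.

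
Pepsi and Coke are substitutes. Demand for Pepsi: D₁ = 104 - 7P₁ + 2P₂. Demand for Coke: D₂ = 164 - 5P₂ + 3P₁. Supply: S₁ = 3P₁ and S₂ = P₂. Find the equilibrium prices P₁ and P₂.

P₁ = 476/27, P₂ = 976/27

Market 1: 104 - 7P₁ + 2P₂ = 3P₁ → 10P₁ - 2P₂ = 104.
Market 2: 6P₂ - 3P₁ = 164.
Eliminating P₂: 6×(1) + 2×(2) gives 54P₁ = 952, so P₁ = 476/27.
Back-substitute into (2): P₂ = (164 + 3×476/27) / 6 = 976/27.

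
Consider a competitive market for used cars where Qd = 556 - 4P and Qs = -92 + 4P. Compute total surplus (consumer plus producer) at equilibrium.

Total surplus = 13456

Equilibrium: 556 - 4P = -92 + 4P gives P* = 81, Q* = 232.
Demand choke price: P = 139; supply starts at P = 23.
CS = ½(139 − 81)(232) = 6728; PS = ½(81 − 23)(232) = 6728.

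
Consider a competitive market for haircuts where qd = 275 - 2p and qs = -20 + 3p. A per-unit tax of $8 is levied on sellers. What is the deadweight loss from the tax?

Pre-tax equilibrium: p* = 59, q* = 157.
Tax on sellers shifts supply to qs = -20 + 3(p − 8) = -44 + 3p.
275 - 2p = -44 + 3p gives buyer price pb = 63.8; sellers receive ps = 63.8 − 8 = 55.8.
New quantity: q = 275 − 2(63.8) = 147.4.
DWL = ½ × 8 × (157 − 147.4) = 38.4.

Deadweight loss = 38.4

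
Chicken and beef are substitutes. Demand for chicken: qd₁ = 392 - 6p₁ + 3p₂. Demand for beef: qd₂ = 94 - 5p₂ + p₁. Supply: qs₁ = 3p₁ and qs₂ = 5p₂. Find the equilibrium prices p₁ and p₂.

p₁ = 4202/87, p₂ = 1238/87

Market 1: 392 - 6p₁ + 3p₂ = 3p₁ → 9p₁ - 3p₂ = 392.
Market 2: 10p₂ - p₁ = 94.
Eliminating p₂: 10×(1) + 3×(2) gives 87p₁ = 4202, so p₁ = 4202/87.
Back-substitute into (2): p₂ = (94 + 1×4202/87) / 10 = 1238/87.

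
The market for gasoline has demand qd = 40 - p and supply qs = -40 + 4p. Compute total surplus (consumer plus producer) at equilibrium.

Total surplus = 360

Equilibrium: 40 - p = -40 + 4p gives p* = 16, q* = 24.
Demand choke price: p = 40; supply starts at p = 10.
CS = ½(40 − 16)(24) = 288; PS = ½(16 − 10)(24) = 72.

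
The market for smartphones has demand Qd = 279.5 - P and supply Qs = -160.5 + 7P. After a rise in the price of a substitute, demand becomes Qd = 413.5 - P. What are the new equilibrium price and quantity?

P' = 71.75, Q' = 341.75

Original equilibrium: P* = 55, Q* = 224.5.
New equilibrium: 413.5 - P = -160.5 + 7P, so 574 = 8P and P' = 71.75; Q' = 413.5 − 1(71.75) = 341.75.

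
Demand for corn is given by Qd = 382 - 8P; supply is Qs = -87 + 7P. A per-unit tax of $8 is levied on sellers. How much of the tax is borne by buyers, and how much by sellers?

Pre-tax equilibrium: P* = 469/15, Q* = 1978/15.
Tax on sellers shifts supply to Qs = -87 + 7(P − 8) = -143 + 7P.
382 - 8P = -143 + 7P gives buyer price Pb = 35; sellers receive Ps = 35 − 8 = 27.
New quantity: Q = 382 − 8(35) = 102.
Buyer burden = 35 − 469/15 = 56/15; seller burden = 469/15 − 27 = 64/15.

Buyers bear 56/15, sellers bear 64/15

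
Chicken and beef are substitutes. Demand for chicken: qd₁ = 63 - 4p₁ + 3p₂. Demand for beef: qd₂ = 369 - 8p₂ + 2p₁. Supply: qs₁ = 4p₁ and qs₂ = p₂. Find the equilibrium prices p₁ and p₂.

p₁ = 279/11, p₂ = 513/11

Market 1: 63 - 4p₁ + 3p₂ = 4p₁ → 8p₁ - 3p₂ = 63.
Market 2: 9p₂ - 2p₁ = 369.
Eliminating p₂: 9×(1) + 3×(2) gives 66p₁ = 1674, so p₁ = 279/11.
Back-substitute into (2): p₂ = (369 + 2×279/11) / 9 = 513/11.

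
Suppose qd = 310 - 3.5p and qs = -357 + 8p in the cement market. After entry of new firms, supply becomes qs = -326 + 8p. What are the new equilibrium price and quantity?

p' = 1272/23, q' = 2678/23

Original equilibrium: p* = 58, q* = 107.
New equilibrium: 310 - 3.5p = -326 + 8p, so 636 = 11.5p and p' = 1272/23; q' = 310 − 3.5(1272/23) = 2678/23.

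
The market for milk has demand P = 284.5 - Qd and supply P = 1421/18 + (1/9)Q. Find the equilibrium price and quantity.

Set the two price expressions equal: 284.5 - Q = 1421/18 + (1/9)Q.
1850/9 = (10/9)Q, so Q* = 185.
P* = 284.5 − (1)(185) = 99.5.

P* = 99.5, Q* = 185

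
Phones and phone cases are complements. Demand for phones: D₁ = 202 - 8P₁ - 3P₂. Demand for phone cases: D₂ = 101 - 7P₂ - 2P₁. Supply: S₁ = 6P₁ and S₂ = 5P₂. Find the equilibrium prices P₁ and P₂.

P₁ = 707/54, P₂ = 505/81

Market 1: 202 - 8P₁ - 3P₂ = 6P₁ → 14P₁ + 3P₂ = 202.
Market 2: 12P₂ + 2P₁ = 101.
Eliminating P₂: 12×(1) − 3×(2) gives 162P₁ = 2121, so P₁ = 707/54.
Back-substitute into (2): P₂ = (101 − 2×707/54) / 12 = 505/81.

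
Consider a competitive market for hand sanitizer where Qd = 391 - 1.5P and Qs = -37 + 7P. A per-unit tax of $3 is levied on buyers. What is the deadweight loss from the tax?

Pre-tax equilibrium: P* = 856/17, Q* = 5363/17.
Tax on buyers shifts demand to Qd = 391 − 1.5(P + 3) = 386.5 - 1.5P.
386.5 - 1.5P = -37 + 7P gives seller price Ps = 847/17; buyers pay Pb = 847/17 + 3 = 898/17.
New quantity: Q = 391 − 1.5(898/17) = 5300/17.
DWL = ½ × 3 × (5363/17 − 5300/17) = 189/34.

Deadweight loss = 189/34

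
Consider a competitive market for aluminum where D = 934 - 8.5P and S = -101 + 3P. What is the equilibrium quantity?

Q* = 169

Set D = S: 934 - 8.5P = -101 + 3P.
1035 = 11.5P, so P* = 90.
Q* = 934 − 8.5(90) = 169.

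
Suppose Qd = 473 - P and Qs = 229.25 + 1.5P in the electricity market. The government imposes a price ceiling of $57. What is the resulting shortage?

Equilibrium price would be P* = 97.5, so the ceiling at 57 binds.
At P = 57: Qd = 473 − 1(57) = 416, Qs = 229.25 + 1.5(57) = 314.75.
Shortage = 416 − 314.75 = 101.25.

Shortage = 101.25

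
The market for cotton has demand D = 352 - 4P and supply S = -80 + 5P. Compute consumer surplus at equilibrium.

Equilibrium: 352 - 4P = -80 + 5P gives P* = 48, Q* = 160.
Demand choke price (D = 0): P = 88.
CS = ½(88 − 48)(160) = 3200.

Consumer surplus = 3200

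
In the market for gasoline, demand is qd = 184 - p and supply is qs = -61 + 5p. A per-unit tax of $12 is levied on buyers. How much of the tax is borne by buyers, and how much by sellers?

Buyers bear $10, sellers bear $2

Pre-tax equilibrium: p* = 245/6, q* = 859/6.
Tax on buyers shifts demand to qd = 184 − 1(p + 12) = 172 - p.
172 - p = -61 + 5p gives seller price ps = 233/6; buyers pay pb = 233/6 + 12 = 305/6.
New quantity: q = 184 − 1(305/6) = 799/6.
Buyer burden = 305/6 − 245/6 = 10; seller burden = 245/6 − 233/6 = 2.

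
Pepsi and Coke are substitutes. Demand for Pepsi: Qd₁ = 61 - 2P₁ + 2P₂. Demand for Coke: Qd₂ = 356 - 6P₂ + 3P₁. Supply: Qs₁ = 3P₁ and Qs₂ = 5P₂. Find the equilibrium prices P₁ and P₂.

Market 1: 61 - 2P₁ + 2P₂ = 3P₁ → 5P₁ - 2P₂ = 61.
Market 2: 11P₂ - 3P₁ = 356.
Eliminating P₂: 11×(1) + 2×(2) gives 49P₁ = 1383, so P₁ = 1383/49.
Back-substitute into (2): P₂ = (356 + 3×1383/49) / 11 = 1963/49.

P₁ = 1383/49, P₂ = 1963/49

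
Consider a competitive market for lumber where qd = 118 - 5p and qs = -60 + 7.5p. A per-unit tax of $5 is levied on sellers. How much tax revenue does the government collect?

Pre-tax equilibrium: p* = 14.24, q* = 46.8.
Tax on sellers shifts supply to qs = -60 + 7.5(p − 5) = -97.5 + 7.5p.
118 - 5p = -97.5 + 7.5p gives buyer price pb = 17.24; sellers receive ps = 17.24 − 5 = 12.24.
New quantity: q = 118 − 5(17.24) = 31.8.
Revenue = 5 × 31.8 = 159.

Tax revenue = 159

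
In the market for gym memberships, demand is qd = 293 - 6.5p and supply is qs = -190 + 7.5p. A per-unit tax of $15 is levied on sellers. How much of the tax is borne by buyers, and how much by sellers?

Pre-tax equilibrium: p* = 34.5, q* = 68.75.
Tax on sellers shifts supply to qs = -190 + 7.5(p − 15) = -302.5 + 7.5p.
293 - 6.5p = -302.5 + 7.5p gives buyer price pb = 1191/28; sellers receive ps = 1191/28 − 15 = 771/28.
New quantity: q = 293 − 6.5(1191/28) = 925/56.
Buyer burden = 1191/28 − 34.5 = 225/28; seller burden = 34.5 − 771/28 = 195/28.

Buyers bear 225/28, sellers bear 195/28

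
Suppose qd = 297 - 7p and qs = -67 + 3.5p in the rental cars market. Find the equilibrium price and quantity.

p* = 104/3, q* = 163/3

Set qd = qs: 297 - 7p = -67 + 3.5p.
364 = 10.5p, so p* = 104/3.
q* = 297 − 7(104/3) = 163/3.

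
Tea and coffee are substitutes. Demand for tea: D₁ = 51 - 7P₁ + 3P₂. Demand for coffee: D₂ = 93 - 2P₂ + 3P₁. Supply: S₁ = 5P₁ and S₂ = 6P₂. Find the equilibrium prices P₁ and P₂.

Market 1: 51 - 7P₁ + 3P₂ = 5P₁ → 12P₁ - 3P₂ = 51.
Market 2: 8P₂ - 3P₁ = 93.
Eliminating P₂: 8×(1) + 3×(2) gives 87P₁ = 687, so P₁ = 229/29.
Back-substitute into (2): P₂ = (93 + 3×229/29) / 8 = 423/29.

P₁ = 229/29, P₂ = 423/29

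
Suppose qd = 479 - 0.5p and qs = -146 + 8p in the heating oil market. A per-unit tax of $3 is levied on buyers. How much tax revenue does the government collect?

Tax revenue = 22482/17

Pre-tax equilibrium: p* = 1250/17, q* = 7518/17.
Tax on buyers shifts demand to qd = 479 − 0.5(p + 3) = 477.5 - 0.5p.
477.5 - 0.5p = -146 + 8p gives seller price ps = 1247/17; buyers pay pb = 1247/17 + 3 = 1298/17.
New quantity: q = 479 − 0.5(1298/17) = 7494/17.
Revenue = 3 × 7494/17 = 22482/17.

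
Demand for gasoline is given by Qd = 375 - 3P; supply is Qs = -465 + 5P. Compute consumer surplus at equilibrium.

Consumer surplus = 600

Equilibrium: 375 - 3P = -465 + 5P gives P* = 105, Q* = 60.
Demand choke price (Qd = 0): P = 125.
CS = ½(125 − 105)(60) = 600.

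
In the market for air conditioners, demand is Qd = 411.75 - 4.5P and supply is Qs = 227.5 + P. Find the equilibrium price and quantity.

P* = 33.5, Q* = 261

Set Qd = Qs: 411.75 - 4.5P = 227.5 + P.
184.25 = 5.5P, so P* = 33.5.
Q* = 411.75 − 4.5(33.5) = 261.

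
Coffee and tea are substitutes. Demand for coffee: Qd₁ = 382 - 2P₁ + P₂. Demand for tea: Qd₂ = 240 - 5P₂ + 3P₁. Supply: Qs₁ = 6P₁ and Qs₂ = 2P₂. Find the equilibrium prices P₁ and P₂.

Market 1: 382 - 2P₁ + P₂ = 6P₁ → 8P₁ - P₂ = 382.
Market 2: 7P₂ - 3P₁ = 240.
Eliminating P₂: 7×(1) + 1×(2) gives 53P₁ = 2914, so P₁ = 2914/53.
Back-substitute into (2): P₂ = (240 + 3×2914/53) / 7 = 3066/53.

P₁ = 2914/53, P₂ = 3066/53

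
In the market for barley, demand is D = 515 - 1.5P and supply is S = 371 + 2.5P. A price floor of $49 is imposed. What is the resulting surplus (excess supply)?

Surplus = 52

Equilibrium price would be P* = 36, so the floor at 49 binds.
At P = 49: D = 441.5, S = 493.5.
Surplus = 493.5 − 441.5 = 52.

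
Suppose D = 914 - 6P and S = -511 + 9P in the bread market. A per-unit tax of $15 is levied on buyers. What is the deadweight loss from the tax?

Pre-tax equilibrium: P* = 95, Q* = 344.
Tax on buyers shifts demand to D = 914 − 6(P + 15) = 824 - 6P.
824 - 6P = -511 + 9P gives seller price Ps = 89; buyers pay Pb = 89 + 15 = 104.
New quantity: Q = 914 − 6(104) = 290.
DWL = ½ × 15 × (344 − 290) = 405.

Deadweight loss = 405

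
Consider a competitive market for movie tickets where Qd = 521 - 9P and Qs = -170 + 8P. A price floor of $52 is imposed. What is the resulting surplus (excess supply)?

Surplus = 193

Equilibrium price would be P* = 691/17, so the floor at 52 binds.
At P = 52: Qd = 53, Qs = 246.
Surplus = 246 − 53 = 193.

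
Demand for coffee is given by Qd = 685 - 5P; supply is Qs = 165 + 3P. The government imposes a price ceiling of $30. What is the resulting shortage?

Shortage = 280

Equilibrium price would be P* = 65, so the ceiling at 30 binds.
At P = 30: Qd = 685 − 5(30) = 535, Qs = 165 + 3(30) = 255.
Shortage = 535 − 255 = 280.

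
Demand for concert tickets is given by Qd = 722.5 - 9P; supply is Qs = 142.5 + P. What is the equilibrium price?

P* = 58

Set Qd = Qs: 722.5 - 9P = 142.5 + P.
580 = 10P, so P* = 58.
Q* = 722.5 − 9(58) = 200.5.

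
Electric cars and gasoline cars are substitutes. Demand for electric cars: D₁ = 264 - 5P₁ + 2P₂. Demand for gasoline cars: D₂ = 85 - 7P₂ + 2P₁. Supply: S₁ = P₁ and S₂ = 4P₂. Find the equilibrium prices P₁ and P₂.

Market 1: 264 - 5P₁ + 2P₂ = P₁ → 6P₁ - 2P₂ = 264.
Market 2: 11P₂ - 2P₁ = 85.
Eliminating P₂: 11×(1) + 2×(2) gives 62P₁ = 3074, so P₁ = 1537/31.
Back-substitute into (2): P₂ = (85 + 2×1537/31) / 11 = 519/31.

P₁ = 1537/31, P₂ = 519/31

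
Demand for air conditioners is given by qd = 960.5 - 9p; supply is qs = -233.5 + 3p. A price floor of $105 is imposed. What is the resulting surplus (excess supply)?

Surplus = 66

Equilibrium price would be p* = 99.5, so the floor at 105 binds.
At p = 105: qd = 15.5, qs = 81.5.
Surplus = 81.5 − 15.5 = 66.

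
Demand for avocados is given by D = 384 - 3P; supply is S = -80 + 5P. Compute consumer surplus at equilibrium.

Equilibrium: 384 - 3P = -80 + 5P gives P* = 58, Q* = 210.
Demand choke price (D = 0): P = 128.
CS = ½(128 − 58)(210) = 7350.

Consumer surplus = 7350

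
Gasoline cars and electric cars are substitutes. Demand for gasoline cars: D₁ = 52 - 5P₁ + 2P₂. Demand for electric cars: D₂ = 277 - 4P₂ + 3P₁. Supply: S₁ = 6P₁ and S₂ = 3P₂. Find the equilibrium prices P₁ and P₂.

Market 1: 52 - 5P₁ + 2P₂ = 6P₁ → 11P₁ - 2P₂ = 52.
Market 2: 7P₂ - 3P₁ = 277.
Eliminating P₂: 7×(1) + 2×(2) gives 71P₁ = 918, so P₁ = 918/71.
Back-substitute into (2): P₂ = (277 + 3×918/71) / 7 = 3203/71.

P₁ = 918/71, P₂ = 3203/71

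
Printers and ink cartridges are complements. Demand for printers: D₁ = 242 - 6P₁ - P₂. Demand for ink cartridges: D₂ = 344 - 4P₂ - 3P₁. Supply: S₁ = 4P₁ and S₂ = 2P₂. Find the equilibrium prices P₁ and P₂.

Market 1: 242 - 6P₁ - P₂ = 4P₁ → 10P₁ + P₂ = 242.
Market 2: 6P₂ + 3P₁ = 344.
Eliminating P₂: 6×(1) − 1×(2) gives 57P₁ = 1108, so P₁ = 1108/57.
Back-substitute into (2): P₂ = (344 − 3×1108/57) / 6 = 2714/57.

P₁ = 1108/57, P₂ = 2714/57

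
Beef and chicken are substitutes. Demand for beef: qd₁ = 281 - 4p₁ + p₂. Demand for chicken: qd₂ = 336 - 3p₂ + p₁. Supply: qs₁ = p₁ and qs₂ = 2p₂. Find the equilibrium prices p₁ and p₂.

p₁ = 1741/24, p₂ = 1961/24

Market 1: 281 - 4p₁ + p₂ = p₁ → 5p₁ - p₂ = 281.
Market 2: 5p₂ - p₁ = 336.
Eliminating p₂: 5×(1) + 1×(2) gives 24p₁ = 1741, so p₁ = 1741/24.
Back-substitute into (2): p₂ = (336 + 1×1741/24) / 5 = 1961/24.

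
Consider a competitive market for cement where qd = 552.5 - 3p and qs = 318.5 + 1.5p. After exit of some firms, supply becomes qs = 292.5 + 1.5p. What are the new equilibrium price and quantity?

p' = 520/9, q' = 2275/6

Original equilibrium: p* = 52, q* = 396.5.
New equilibrium: 552.5 - 3p = 292.5 + 1.5p, so 260 = 4.5p and p' = 520/9; q' = 552.5 − 3(520/9) = 2275/6.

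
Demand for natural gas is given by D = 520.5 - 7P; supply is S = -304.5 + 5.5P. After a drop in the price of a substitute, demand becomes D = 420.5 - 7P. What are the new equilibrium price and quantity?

Original equilibrium: P* = 66, Q* = 58.5.
New equilibrium: 420.5 - 7P = -304.5 + 5.5P, so 725 = 12.5P and P' = 58; Q' = 420.5 − 7(58) = 14.5.

P' = 58, Q' = 14.5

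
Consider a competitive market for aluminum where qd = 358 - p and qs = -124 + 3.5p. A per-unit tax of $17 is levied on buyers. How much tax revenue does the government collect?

Pre-tax equilibrium: p* = 964/9, q* = 2258/9.
Tax on buyers shifts demand to qd = 358 − 1(p + 17) = 341 - p.
341 - p = -124 + 3.5p gives seller price ps = 310/3; buyers pay pb = 310/3 + 17 = 361/3.
New quantity: q = 358 − 1(361/3) = 713/3.
Revenue = 17 × 713/3 = 12121/3.

Tax revenue = 12121/3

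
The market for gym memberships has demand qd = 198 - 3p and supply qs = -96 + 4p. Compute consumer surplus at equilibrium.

Equilibrium: 198 - 3p = -96 + 4p gives p* = 42, q* = 72.
Demand choke price (qd = 0): p = 66.
CS = ½(66 − 42)(72) = 864.

Consumer surplus = 864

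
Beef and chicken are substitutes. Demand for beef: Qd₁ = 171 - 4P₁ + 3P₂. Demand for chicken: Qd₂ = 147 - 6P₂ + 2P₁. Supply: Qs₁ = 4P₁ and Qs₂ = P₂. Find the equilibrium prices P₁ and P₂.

Market 1: 171 - 4P₁ + 3P₂ = 4P₁ → 8P₁ - 3P₂ = 171.
Market 2: 7P₂ - 2P₁ = 147.
Eliminating P₂: 7×(1) + 3×(2) gives 50P₁ = 1638, so P₁ = 32.76.
Back-substitute into (2): P₂ = (147 + 2×32.76) / 7 = 30.36.

P₁ = 32.76, P₂ = 30.36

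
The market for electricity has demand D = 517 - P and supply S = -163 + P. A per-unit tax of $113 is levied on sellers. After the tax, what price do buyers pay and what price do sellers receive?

Pre-tax equilibrium: P* = 340, Q* = 177.
Tax on sellers shifts supply to S = -163 + 1(P − 113) = -276 + P.
517 - P = -276 + P gives buyer price Pb = 396.5; sellers receive Ps = 396.5 − 113 = 283.5.
New quantity: Q = 517 − 1(396.5) = 120.5.

Buyers pay $396.5, sellers receive $283.5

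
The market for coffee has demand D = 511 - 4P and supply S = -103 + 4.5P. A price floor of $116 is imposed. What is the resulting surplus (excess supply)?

Equilibrium price would be P* = 1228/17, so the floor at 116 binds.
At P = 116: D = 47, S = 419.
Surplus = 419 − 47 = 372.

Surplus = 372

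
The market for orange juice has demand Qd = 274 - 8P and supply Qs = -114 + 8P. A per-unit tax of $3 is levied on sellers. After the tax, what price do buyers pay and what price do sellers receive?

Pre-tax equilibrium: P* = 24.25, Q* = 80.
Tax on sellers shifts supply to Qs = -114 + 8(P − 3) = -138 + 8P.
274 - 8P = -138 + 8P gives buyer price Pb = 25.75; sellers receive Ps = 25.75 − 3 = 22.75.
New quantity: Q = 274 − 8(25.75) = 68.

Buyers pay $25.75, sellers receive $22.75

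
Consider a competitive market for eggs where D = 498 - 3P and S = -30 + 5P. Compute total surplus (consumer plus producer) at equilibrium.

Total surplus = 24000

Equilibrium: 498 - 3P = -30 + 5P gives P* = 66, Q* = 300.
Demand choke price: P = 166; supply starts at P = 6.
CS = ½(166 − 66)(300) = 15000; PS = ½(66 − 6)(300) = 9000.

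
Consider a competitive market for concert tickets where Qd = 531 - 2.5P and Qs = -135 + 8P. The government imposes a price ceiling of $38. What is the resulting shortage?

Shortage = 267

Equilibrium price would be P* = 444/7, so the ceiling at 38 binds.
At P = 38: Qd = 531 − 2.5(38) = 436, Qs = -135 + 8(38) = 169.
Shortage = 436 − 169 = 267.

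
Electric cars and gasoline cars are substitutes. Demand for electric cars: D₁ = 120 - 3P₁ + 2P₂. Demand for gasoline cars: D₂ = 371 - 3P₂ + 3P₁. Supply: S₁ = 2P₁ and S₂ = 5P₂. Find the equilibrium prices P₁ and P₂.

Market 1: 120 - 3P₁ + 2P₂ = 2P₁ → 5P₁ - 2P₂ = 120.
Market 2: 8P₂ - 3P₁ = 371.
Eliminating P₂: 8×(1) + 2×(2) gives 34P₁ = 1702, so P₁ = 851/17.
Back-substitute into (2): P₂ = (371 + 3×851/17) / 8 = 2215/34.

P₁ = 851/17, P₂ = 2215/34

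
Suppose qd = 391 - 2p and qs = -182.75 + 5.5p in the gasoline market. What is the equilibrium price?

p* = 76.5

Set qd = qs: 391 - 2p = -182.75 + 5.5p.
573.75 = 7.5p, so p* = 76.5.
q* = 391 − 2(76.5) = 238.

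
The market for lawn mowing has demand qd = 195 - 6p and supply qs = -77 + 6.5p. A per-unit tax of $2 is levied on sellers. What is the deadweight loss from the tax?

Pre-tax equilibrium: p* = 21.76, q* = 64.44.
Tax on sellers shifts supply to qs = -77 + 6.5(p − 2) = -90 + 6.5p.
195 - 6p = -90 + 6.5p gives buyer price pb = 22.8; sellers receive ps = 22.8 − 2 = 20.8.
New quantity: q = 195 − 6(22.8) = 58.2.
DWL = ½ × 2 × (64.44 − 58.2) = 6.24.

Deadweight loss = 6.24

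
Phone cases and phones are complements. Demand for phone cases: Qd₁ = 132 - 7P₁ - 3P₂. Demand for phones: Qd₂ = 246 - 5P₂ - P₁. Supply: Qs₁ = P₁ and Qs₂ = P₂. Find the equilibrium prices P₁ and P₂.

Market 1: 132 - 7P₁ - 3P₂ = P₁ → 8P₁ + 3P₂ = 132.
Market 2: 6P₂ + P₁ = 246.
Eliminating P₂: 6×(1) − 3×(2) gives 45P₁ = 54, so P₁ = 1.2.
Back-substitute into (2): P₂ = (246 − 1×1.2) / 6 = 40.8.

P₁ = 1.2, P₂ = 40.8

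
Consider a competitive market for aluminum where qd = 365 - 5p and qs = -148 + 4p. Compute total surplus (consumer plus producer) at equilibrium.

Total surplus = 1440

Equilibrium: 365 - 5p = -148 + 4p gives p* = 57, q* = 80.
Demand choke price: p = 73; supply starts at p = 37.
CS = ½(73 − 57)(80) = 640; PS = ½(57 − 37)(80) = 800.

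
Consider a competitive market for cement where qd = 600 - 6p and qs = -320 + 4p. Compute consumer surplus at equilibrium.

Consumer surplus = 192

Equilibrium: 600 - 6p = -320 + 4p gives p* = 92, q* = 48.
Demand choke price (qd = 0): p = 100.
CS = ½(100 − 92)(48) = 192.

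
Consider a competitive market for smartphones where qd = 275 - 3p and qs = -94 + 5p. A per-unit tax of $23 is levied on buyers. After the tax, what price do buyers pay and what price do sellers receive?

Pre-tax equilibrium: p* = 46.125, q* = 136.625.
Tax on buyers shifts demand to qd = 275 − 3(p + 23) = 206 - 3p.
206 - 3p = -94 + 5p gives seller price ps = 37.5; buyers pay pb = 37.5 + 23 = 60.5.
New quantity: q = 275 − 3(60.5) = 93.5.

Buyers pay $60.5, sellers receive $37.5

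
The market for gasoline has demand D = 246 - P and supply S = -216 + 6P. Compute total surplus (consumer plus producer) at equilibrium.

Equilibrium: 246 - P = -216 + 6P gives P* = 66, Q* = 180.
Demand choke price: P = 246; supply starts at P = 36.
CS = ½(246 − 66)(180) = 16200; PS = ½(66 − 36)(180) = 2700.

Total surplus = 18900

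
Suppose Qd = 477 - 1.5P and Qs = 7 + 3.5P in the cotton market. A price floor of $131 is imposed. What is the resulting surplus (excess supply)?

Surplus = 185

Equilibrium price would be P* = 94, so the floor at 131 binds.
At P = 131: Qd = 280.5, Qs = 465.5.
Surplus = 465.5 − 280.5 = 185.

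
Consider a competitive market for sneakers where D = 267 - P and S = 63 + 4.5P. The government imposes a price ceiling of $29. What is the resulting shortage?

Shortage = 44.5

Equilibrium price would be P* = 408/11, so the ceiling at 29 binds.
At P = 29: D = 267 − 1(29) = 238, S = 63 + 4.5(29) = 193.5.
Shortage = 238 − 193.5 = 44.5.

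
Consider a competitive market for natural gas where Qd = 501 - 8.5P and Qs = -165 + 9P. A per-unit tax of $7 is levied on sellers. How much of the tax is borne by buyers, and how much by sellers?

Buyers bear $3.6, sellers bear $3.4

Pre-tax equilibrium: P* = 1332/35, Q* = 6213/35.
Tax on sellers shifts supply to Qs = -165 + 9(P − 7) = -228 + 9P.
501 - 8.5P = -228 + 9P gives buyer price Pb = 1458/35; sellers receive Ps = 1458/35 − 7 = 1213/35.
New quantity: Q = 501 − 8.5(1458/35) = 5142/35.
Buyer burden = 1458/35 − 1332/35 = 3.6; seller burden = 1332/35 − 1213/35 = 3.4.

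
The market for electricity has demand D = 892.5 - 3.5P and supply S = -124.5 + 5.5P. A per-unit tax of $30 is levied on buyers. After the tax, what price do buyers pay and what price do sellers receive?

Pre-tax equilibrium: P* = 113, Q* = 497.
Tax on buyers shifts demand to D = 892.5 − 3.5(P + 30) = 787.5 - 3.5P.
787.5 - 3.5P = -124.5 + 5.5P gives seller price Ps = 304/3; buyers pay Pb = 304/3 + 30 = 394/3.
New quantity: Q = 892.5 − 3.5(394/3) = 2597/6.

Buyers pay 394/3, sellers receive 304/3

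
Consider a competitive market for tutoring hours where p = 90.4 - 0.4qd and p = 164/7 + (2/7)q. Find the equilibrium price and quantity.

Set the two price expressions equal: 90.4 - 0.4q = 164/7 + (2/7)q.
2344/35 = (24/35)q, so q* = 293/3.
p* = 90.4 − (0.4)(293/3) = 154/3.

p* = 154/3, q* = 293/3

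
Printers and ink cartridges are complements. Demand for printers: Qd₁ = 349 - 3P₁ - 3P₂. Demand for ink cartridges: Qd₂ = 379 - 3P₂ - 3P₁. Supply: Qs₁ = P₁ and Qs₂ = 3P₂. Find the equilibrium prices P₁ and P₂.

P₁ = 63.8, P₂ = 469/15

Market 1: 349 - 3P₁ - 3P₂ = P₁ → 4P₁ + 3P₂ = 349.
Market 2: 6P₂ + 3P₁ = 379.
Eliminating P₂: 6×(1) − 3×(2) gives 15P₁ = 957, so P₁ = 63.8.
Back-substitute into (2): P₂ = (379 − 3×63.8) / 6 = 469/15.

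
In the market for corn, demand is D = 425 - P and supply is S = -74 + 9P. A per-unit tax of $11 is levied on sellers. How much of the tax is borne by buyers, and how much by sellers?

Buyers bear $9.9, sellers bear $1.1

Pre-tax equilibrium: P* = 49.9, Q* = 375.1.
Tax on sellers shifts supply to S = -74 + 9(P − 11) = -173 + 9P.
425 - P = -173 + 9P gives buyer price Pb = 59.8; sellers receive Ps = 59.8 − 11 = 48.8.
New quantity: Q = 425 − 1(59.8) = 365.2.
Buyer burden = 59.8 − 49.9 = 9.9; seller burden = 49.9 − 48.8 = 1.1.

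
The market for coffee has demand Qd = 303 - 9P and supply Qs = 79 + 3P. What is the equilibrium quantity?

Q* = 135

Set Qd = Qs: 303 - 9P = 79 + 3P.
224 = 12P, so P* = 56/3.
Q* = 303 − 9(56/3) = 135.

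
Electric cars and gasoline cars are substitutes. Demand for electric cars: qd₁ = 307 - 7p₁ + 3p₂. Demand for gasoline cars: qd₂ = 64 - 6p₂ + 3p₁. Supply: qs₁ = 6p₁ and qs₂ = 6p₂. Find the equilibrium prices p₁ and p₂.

p₁ = 1292/49, p₂ = 1753/147

Market 1: 307 - 7p₁ + 3p₂ = 6p₁ → 13p₁ - 3p₂ = 307.
Market 2: 12p₂ - 3p₁ = 64.
Eliminating p₂: 12×(1) + 3×(2) gives 147p₁ = 3876, so p₁ = 1292/49.
Back-substitute into (2): p₂ = (64 + 3×1292/49) / 12 = 1753/147.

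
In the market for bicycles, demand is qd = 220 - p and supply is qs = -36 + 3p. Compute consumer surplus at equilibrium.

Consumer surplus = 12168

Equilibrium: 220 - p = -36 + 3p gives p* = 64, q* = 156.
Demand choke price (qd = 0): p = 220.
CS = ½(220 − 64)(156) = 12168.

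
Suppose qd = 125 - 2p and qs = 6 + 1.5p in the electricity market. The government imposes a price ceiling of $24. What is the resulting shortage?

Shortage = 35

Equilibrium price would be p* = 34, so the ceiling at 24 binds.
At p = 24: qd = 125 − 2(24) = 77, qs = 6 + 1.5(24) = 42.
Shortage = 77 − 42 = 35.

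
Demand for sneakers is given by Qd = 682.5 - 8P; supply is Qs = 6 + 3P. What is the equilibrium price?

Set Qd = Qs: 682.5 - 8P = 6 + 3P.
676.5 = 11P, so P* = 61.5.
Q* = 682.5 − 8(61.5) = 190.5.

P* = 61.5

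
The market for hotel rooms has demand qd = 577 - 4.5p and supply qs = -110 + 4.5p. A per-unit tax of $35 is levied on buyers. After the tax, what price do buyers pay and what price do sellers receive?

Pre-tax equilibrium: p* = 229/3, q* = 233.5.
Tax on buyers shifts demand to qd = 577 − 4.5(p + 35) = 419.5 - 4.5p.
419.5 - 4.5p = -110 + 4.5p gives seller price ps = 353/6; buyers pay pb = 353/6 + 35 = 563/6.
New quantity: q = 577 − 4.5(563/6) = 154.75.

Buyers pay 563/6, sellers receive 353/6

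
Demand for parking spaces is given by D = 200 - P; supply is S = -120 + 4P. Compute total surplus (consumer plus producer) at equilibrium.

Equilibrium: 200 - P = -120 + 4P gives P* = 64, Q* = 136.
Demand choke price: P = 200; supply starts at P = 30.
CS = ½(200 − 64)(136) = 9248; PS = ½(64 − 30)(136) = 2312.

Total surplus = 11560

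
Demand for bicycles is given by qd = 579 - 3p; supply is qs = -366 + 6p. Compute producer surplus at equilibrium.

Equilibrium: 579 - 3p = -366 + 6p gives p* = 105, q* = 264.
Supply starts at p = 61 (where qs = 0).
PS = ½(105 − 61)(264) = 5808.

Producer surplus = 5808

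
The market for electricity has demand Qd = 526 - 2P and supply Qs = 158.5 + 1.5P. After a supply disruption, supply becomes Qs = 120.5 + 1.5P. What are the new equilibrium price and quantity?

Original equilibrium: P* = 105, Q* = 316.
New equilibrium: 526 - 2P = 120.5 + 1.5P, so 405.5 = 3.5P and P' = 811/7; Q' = 526 − 2(811/7) = 2060/7.

P' = 811/7, Q' = 2060/7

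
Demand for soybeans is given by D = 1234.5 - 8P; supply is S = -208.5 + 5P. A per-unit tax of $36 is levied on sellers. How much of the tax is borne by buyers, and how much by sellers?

Buyers bear 180/13, sellers bear 288/13

Pre-tax equilibrium: P* = 111, Q* = 346.5.
Tax on sellers shifts supply to S = -208.5 + 5(P − 36) = -388.5 + 5P.
1234.5 - 8P = -388.5 + 5P gives buyer price Pb = 1623/13; sellers receive Ps = 1623/13 − 36 = 1155/13.
New quantity: Q = 1234.5 − 8(1623/13) = 6129/26.
Buyer burden = 1623/13 − 111 = 180/13; seller burden = 111 − 1155/13 = 288/13.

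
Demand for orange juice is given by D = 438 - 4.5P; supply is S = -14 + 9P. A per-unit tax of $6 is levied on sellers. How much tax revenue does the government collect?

Pre-tax equilibrium: P* = 904/27, Q* = 862/3.
Tax on sellers shifts supply to S = -14 + 9(P − 6) = -68 + 9P.
438 - 4.5P = -68 + 9P gives buyer price Pb = 1012/27; sellers receive Ps = 1012/27 − 6 = 850/27.
New quantity: Q = 438 − 4.5(1012/27) = 808/3.
Revenue = 6 × 808/3 = 1616.

Tax revenue = 1616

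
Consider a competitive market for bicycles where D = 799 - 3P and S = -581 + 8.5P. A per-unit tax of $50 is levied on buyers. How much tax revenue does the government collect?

Pre-tax equilibrium: P* = 120, Q* = 439.
Tax on buyers shifts demand to D = 799 − 3(P + 50) = 649 - 3P.
649 - 3P = -581 + 8.5P gives seller price Ps = 2460/23; buyers pay Pb = 2460/23 + 50 = 3610/23.
New quantity: Q = 799 − 3(3610/23) = 7547/23.
Revenue = 50 × 7547/23 = 377350/23.

Tax revenue = 377350/23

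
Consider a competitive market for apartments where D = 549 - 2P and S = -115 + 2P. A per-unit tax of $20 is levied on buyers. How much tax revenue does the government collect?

Pre-tax equilibrium: P* = 166, Q* = 217.
Tax on buyers shifts demand to D = 549 − 2(P + 20) = 509 - 2P.
509 - 2P = -115 + 2P gives seller price Ps = 156; buyers pay Pb = 156 + 20 = 176.
New quantity: Q = 549 − 2(176) = 197.
Revenue = 20 × 197 = 3940.

Tax revenue = 3940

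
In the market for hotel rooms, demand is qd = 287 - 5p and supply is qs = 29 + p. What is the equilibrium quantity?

Set qd = qs: 287 - 5p = 29 + p.
258 = 6p, so p* = 43.
q* = 287 − 5(43) = 72.

q* = 72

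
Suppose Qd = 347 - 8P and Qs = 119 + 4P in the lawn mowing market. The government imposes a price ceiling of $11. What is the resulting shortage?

Equilibrium price would be P* = 19, so the ceiling at 11 binds.
At P = 11: Qd = 347 − 8(11) = 259, Qs = 119 + 4(11) = 163.
Shortage = 259 − 163 = 96.

Shortage = 96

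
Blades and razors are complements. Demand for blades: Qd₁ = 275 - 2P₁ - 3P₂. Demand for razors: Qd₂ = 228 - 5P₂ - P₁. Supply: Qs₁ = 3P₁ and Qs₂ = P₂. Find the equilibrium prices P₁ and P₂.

P₁ = 322/9, P₂ = 865/27

Market 1: 275 - 2P₁ - 3P₂ = 3P₁ → 5P₁ + 3P₂ = 275.
Market 2: 6P₂ + P₁ = 228.
Eliminating P₂: 6×(1) − 3×(2) gives 27P₁ = 966, so P₁ = 322/9.
Back-substitute into (2): P₂ = (228 − 1×322/9) / 6 = 865/27.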